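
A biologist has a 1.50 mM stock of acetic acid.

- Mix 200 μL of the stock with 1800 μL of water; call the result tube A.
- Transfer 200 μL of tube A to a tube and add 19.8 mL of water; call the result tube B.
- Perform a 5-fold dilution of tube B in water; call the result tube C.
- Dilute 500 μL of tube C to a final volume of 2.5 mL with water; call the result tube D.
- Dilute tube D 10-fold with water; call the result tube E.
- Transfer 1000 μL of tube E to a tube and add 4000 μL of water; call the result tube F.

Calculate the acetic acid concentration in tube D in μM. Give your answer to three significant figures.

0.0600 μM

Step 1: 200 μL + 1800 μL = 2000 μL total → factor 2000/200 = 10
Step 2: 200 μL + 19.8 mL = 20000 μL total → factor 20000/200 = 100
Step 3: 5-fold → factor 5
Step 4: 500 μL brought to 2.5 mL → factor 2500/500 = 5
Dilution factor through tube D = 10 × 100 × 5 × 5 = 25000
[tube D] = 1.50 mM / 25000 = 6.000 × 10^-5 mM = 0.0600 μM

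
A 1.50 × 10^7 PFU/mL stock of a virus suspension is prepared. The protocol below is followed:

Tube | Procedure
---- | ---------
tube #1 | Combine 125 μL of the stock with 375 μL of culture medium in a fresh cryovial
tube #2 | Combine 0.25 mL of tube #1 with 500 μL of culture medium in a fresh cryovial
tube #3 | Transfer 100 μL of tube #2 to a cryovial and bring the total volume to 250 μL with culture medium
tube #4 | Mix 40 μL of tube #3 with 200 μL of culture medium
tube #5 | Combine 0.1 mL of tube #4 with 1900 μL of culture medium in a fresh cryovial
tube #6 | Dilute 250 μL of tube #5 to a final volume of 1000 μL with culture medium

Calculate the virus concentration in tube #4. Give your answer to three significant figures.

Step 1: 125 μL + 375 μL = 500 μL total → factor 500/125 = 4
Step 2: 0.25 mL + 500 μL = 0.75 mL total → factor 0.75/0.25 = 3
Step 3: 100 μL brought to 250 μL → factor 250/100 = 2.5
Step 4: 40 μL + 200 μL = 240 μL total → factor 240/40 = 6
Dilution factor through tube #4 = 4 × 3 × 2.5 × 6 = 180
[tube #4] = 1.50 × 10^7 PFU/mL / 180 = 8.33 × 10^4 PFU/mL

8.33 × 10^4 PFU/mL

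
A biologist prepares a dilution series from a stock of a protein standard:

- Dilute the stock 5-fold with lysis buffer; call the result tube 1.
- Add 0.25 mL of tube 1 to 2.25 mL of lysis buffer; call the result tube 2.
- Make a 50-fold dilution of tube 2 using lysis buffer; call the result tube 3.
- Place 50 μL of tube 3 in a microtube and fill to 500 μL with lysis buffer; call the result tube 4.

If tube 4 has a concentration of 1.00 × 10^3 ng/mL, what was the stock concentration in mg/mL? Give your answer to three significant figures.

Step 1: 5-fold → factor 5
Step 2: 0.25 mL + 2.25 mL = 2.5 mL total → factor 2.5/0.25 = 10
Step 3: 50-fold → factor 50
Step 4: 50 μL brought to 500 μL → factor 500/50 = 10
Overall dilution factor = 5 × 10 × 50 × 10 = 25000
Stock = 1.00 × 10^3 ng/mL × 25000 = 2.500 × 10^7 ng/mL = 25.0 mg/mL

25.0 mg/mL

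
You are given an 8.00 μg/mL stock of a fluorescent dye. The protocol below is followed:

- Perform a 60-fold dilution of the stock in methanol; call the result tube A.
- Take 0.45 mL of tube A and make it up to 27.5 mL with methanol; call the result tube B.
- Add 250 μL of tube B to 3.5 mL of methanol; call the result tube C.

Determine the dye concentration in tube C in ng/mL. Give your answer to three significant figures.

0.145 ng/mL

Step 1: 60-fold → factor 60
Step 2: 0.45 mL brought to 27.5 mL → factor 27.5/0.45 = 61.111
Step 3: 250 μL + 3.5 mL = 3750 μL total → factor 3750/250 = 15
Overall dilution factor = 60 × 61.111 × 15 = 55000
Final = 8.00 μg/mL / 55000 = 0.0001455 μg/mL = 0.145 ng/mL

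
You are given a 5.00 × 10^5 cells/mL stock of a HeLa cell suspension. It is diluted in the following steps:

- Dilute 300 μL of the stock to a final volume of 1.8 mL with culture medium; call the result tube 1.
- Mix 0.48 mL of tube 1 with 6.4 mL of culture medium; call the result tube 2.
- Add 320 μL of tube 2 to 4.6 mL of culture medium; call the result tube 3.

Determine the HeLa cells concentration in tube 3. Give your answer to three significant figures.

Step 1: 300 μL brought to 1.8 mL → factor 1800/300 = 6
Step 2: 0.48 mL + 6.4 mL = 6.88 mL total → factor 6.88/0.48 = 14.333
Step 3: 320 μL + 4.6 mL = 4920 μL total → factor 4920/320 = 15.375
Overall dilution factor = 6 × 14.333 × 15.375 = 1322.2
Final = 5.00 × 10^5 cells/mL / 1322.2 = 378 cells/mL

378 cells/mL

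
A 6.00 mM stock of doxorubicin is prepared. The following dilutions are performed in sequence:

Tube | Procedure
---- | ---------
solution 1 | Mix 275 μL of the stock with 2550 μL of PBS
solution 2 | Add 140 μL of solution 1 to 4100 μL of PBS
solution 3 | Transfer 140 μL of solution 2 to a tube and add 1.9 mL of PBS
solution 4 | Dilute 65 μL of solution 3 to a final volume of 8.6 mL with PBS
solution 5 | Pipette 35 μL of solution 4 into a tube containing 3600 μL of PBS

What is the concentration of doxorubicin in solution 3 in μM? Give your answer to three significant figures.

1.32 μM

Step 1: 275 μL + 2550 μL = 2825 μL total → factor 2825/275 = 10.273
Step 2: 140 μL + 4100 μL = 4240 μL total → factor 4240/140 = 30.286
Step 3: 140 μL + 1.9 mL = 2040 μL total → factor 2040/140 = 14.571
Dilution factor through solution 3 = 10.273 × 30.286 × 14.571 = 4533.4
[solution 3] = 6.00 mM / 4533.4 = 0.001324 mM = 1.32 μM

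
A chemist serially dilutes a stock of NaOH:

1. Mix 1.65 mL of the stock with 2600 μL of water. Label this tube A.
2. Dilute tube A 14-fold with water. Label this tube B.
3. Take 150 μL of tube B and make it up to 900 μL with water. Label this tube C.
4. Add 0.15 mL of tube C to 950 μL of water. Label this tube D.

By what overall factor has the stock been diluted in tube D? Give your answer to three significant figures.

Step 1: 1.65 mL + 2600 μL = 4.25 mL total → factor 4.25/1.65 = 2.5758
Step 2: 14-fold → factor 14
Step 3: 150 μL brought to 900 μL → factor 900/150 = 6
Step 4: 0.15 mL + 950 μL = 1.1 mL total → factor 1.1/0.15 = 7.3333
Overall dilution factor = 2.5758 × 14 × 6 × 7.3333 = 1586.7

1.59 × 10^3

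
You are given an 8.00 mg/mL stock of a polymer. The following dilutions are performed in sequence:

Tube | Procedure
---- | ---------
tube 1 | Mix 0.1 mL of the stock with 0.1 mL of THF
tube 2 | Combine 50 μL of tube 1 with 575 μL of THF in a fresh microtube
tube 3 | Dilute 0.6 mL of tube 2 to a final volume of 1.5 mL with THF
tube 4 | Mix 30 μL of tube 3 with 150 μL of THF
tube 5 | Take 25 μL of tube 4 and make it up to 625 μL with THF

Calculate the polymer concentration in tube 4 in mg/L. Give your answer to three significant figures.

Step 1: 0.1 mL + 0.1 mL = 0.2 mL total → factor 0.2/0.1 = 2
Step 2: 50 μL + 575 μL = 625 μL total → factor 625/50 = 12.5
Step 3: 0.6 mL brought to 1.5 mL → factor 1.5/0.6 = 2.5
Step 4: 30 μL + 150 μL = 180 μL total → factor 180/30 = 6
Dilution factor through tube 4 = 2 × 12.5 × 2.5 × 6 = 375
[tube 4] = 8.00 mg/mL / 375 = 0.02133 mg/mL = 21.3 mg/L

21.3 mg/L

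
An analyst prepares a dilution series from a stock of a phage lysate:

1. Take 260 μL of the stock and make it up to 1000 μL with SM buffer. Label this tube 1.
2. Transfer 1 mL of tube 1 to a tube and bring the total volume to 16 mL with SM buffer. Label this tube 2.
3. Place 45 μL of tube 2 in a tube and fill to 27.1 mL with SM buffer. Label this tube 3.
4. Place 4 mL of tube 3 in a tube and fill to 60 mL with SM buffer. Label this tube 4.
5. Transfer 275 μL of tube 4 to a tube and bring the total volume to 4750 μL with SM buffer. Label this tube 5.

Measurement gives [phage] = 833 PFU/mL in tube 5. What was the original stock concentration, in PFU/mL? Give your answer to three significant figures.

Step 1: 260 μL brought to 1000 μL → factor 1000/260 = 3.8462
Step 2: 1 mL brought to 16 mL → factor 16/1 = 16
Step 3: 45 μL brought to 27.1 mL → factor 27100/45 = 602.22
Step 4: 4 mL brought to 60 mL → factor 60/4 = 15
Step 5: 275 μL brought to 4750 μL → factor 4750/275 = 17.273
Overall dilution factor = 3.8462 × 16 × 602.22 × 15 × 17.273 = 9.6019 × 10^6
Stock = 833 PFU/mL × 9.6019 × 10^6 = 8.00 × 10^9 PFU/mL

8.00 × 10^9 PFU/mL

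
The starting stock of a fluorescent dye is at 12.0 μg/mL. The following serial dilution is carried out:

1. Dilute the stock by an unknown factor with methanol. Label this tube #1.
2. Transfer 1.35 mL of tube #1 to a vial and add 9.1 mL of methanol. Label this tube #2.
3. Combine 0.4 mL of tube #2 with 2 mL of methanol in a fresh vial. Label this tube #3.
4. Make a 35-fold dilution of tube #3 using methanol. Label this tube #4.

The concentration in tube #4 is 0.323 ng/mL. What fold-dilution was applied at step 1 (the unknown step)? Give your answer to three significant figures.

22.9-fold

Step 1: unknown factor x
Step 2: 1.35 mL + 9.1 mL = 10.45 mL total → factor 10.45/1.35 = 7.7407
Step 3: 0.4 mL + 2 mL = 2.4 mL total → factor 2.4/0.4 = 6
Step 4: 35-fold → factor 35
Product of known-step factors = 1625.6
Overall factor = 12.0 μg/mL / (0.323 ng/mL) = 37152
x = 37152 / 1625.6 = 22.9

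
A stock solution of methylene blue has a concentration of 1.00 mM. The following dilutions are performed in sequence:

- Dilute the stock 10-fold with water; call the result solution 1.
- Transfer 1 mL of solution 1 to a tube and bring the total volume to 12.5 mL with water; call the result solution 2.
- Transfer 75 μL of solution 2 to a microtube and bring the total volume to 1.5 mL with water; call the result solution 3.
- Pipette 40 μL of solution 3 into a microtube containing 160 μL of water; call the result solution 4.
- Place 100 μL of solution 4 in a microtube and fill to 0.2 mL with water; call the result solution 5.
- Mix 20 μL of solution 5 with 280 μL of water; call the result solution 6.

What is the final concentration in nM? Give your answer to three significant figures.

Step 1: 10-fold → factor 10
Step 2: 1 mL brought to 12.5 mL → factor 12.5/1 = 12.5
Step 3: 75 μL brought to 1.5 mL → factor 1500/75 = 20
Step 4: 40 μL + 160 μL = 200 μL total → factor 200/40 = 5
Step 5: 100 μL brought to 0.2 mL → factor 200/100 = 2
Step 6: 20 μL + 280 μL = 300 μL total → factor 300/20 = 15
Overall dilution factor = 10 × 12.5 × 20 × 5 × 2 × 15 = 3.75 × 10^5
Final = 1.00 mM / 3.75 × 10^5 = 2.667 × 10^-6 mM = 2.67 nM

2.67 nM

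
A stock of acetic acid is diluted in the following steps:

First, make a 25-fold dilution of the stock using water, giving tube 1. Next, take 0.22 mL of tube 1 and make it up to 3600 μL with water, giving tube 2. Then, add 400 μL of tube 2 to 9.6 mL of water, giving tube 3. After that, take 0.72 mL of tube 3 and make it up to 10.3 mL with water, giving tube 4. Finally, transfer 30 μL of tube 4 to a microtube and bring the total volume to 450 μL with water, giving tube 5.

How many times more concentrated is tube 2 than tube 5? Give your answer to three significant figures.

5.36 × 10^3

Step 1: 25-fold → factor 25
Step 2: 0.22 mL brought to 3600 μL → factor 3.6/0.22 = 16.364
Step 3: 400 μL + 9.6 mL = 10000 μL total → factor 10000/400 = 25
Step 4: 0.72 mL brought to 10.3 mL → factor 10.3/0.72 = 14.306
Step 5: 30 μL brought to 450 μL → factor 450/30 = 15
Dilution factor to tube 2 = 409.09; to tube 5 = 2.1946 × 10^6
[tube 2]/[tube 5] = (factor to tube 5)/(factor to tube 2) = 2.1946 × 10^6/409.09 = 5.36 × 10^3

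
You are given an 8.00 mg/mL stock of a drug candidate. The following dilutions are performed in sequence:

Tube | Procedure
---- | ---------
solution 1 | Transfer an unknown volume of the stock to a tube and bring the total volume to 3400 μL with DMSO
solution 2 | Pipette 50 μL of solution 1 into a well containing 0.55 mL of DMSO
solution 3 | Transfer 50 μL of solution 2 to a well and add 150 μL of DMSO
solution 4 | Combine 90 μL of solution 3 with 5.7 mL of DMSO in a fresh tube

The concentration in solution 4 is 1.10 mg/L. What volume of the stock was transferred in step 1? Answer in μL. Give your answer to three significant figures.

1.44 × 10^3 μL

Step 1: v brought to 3400 μL → factor = 3400 μL/v
Step 2: 50 μL + 0.55 mL = 600 μL total → factor 600/50 = 12
Step 3: 50 μL + 150 μL = 200 μL total → factor 200/50 = 4
Step 4: 90 μL + 5.7 mL = 5790 μL total → factor 5790/90 = 64.333
Product of known-step factors = 3088
Overall factor = 8.00 mg/mL / (1.10 mg/L) = 7272.7
Step-1 factor = 7272.7 / 3088 = 2.3552
v = 3400 μL / 2.3552 = 1.44 × 10^3 μL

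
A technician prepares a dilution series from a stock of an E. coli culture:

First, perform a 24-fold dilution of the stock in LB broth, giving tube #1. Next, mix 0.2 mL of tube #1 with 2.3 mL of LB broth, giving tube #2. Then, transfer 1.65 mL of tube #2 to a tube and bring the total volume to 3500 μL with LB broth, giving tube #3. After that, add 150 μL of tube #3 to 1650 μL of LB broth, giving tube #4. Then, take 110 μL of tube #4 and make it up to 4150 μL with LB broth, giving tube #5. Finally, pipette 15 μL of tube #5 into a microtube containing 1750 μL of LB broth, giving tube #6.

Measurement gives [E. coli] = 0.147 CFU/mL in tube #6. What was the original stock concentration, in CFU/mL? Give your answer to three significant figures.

Step 1: 24-fold → factor 24
Step 2: 0.2 mL + 2.3 mL = 2.5 mL total → factor 2.5/0.2 = 12.5
Step 3: 1.65 mL brought to 3500 μL → factor 3.5/1.65 = 2.1212
Step 4: 150 μL + 1650 μL = 1800 μL total → factor 1800/150 = 12
Step 5: 110 μL brought to 4150 μL → factor 4150/110 = 37.727
Step 6: 15 μL + 1750 μL = 1765 μL total → factor 1765/15 = 117.67
Overall dilution factor = 24 × 12.5 × 2.1212 × 12 × 37.727 × 117.67 = 3.39 × 10^7
Stock = 0.147 CFU/mL × 3.39 × 10^7 = 4.98 × 10^6 CFU/mL

4.98 × 10^6 CFU/mL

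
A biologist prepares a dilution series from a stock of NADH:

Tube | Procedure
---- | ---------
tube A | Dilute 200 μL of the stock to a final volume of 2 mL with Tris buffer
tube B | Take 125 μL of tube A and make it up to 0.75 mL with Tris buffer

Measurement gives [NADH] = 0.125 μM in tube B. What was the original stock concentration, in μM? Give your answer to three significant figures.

7.50 μM

Step 1: 200 μL brought to 2 mL → factor 2000/200 = 10
Step 2: 125 μL brought to 0.75 mL → factor 750/125 = 6
Overall dilution factor = 10 × 6 = 60
Stock = 0.125 μM × 60 = 7.50 μM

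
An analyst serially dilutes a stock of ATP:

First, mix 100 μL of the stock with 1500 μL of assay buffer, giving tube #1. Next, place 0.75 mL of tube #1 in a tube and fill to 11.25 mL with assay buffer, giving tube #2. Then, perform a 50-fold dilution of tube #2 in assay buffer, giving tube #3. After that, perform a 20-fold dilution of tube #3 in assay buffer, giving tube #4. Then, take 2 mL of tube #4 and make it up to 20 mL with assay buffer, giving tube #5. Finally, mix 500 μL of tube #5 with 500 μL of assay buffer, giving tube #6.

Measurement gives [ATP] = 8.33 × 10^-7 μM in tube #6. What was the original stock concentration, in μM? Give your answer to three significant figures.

4.00 μM

Step 1: 100 μL + 1500 μL = 1600 μL total → factor 1600/100 = 16
Step 2: 0.75 mL brought to 11.25 mL → factor 11.25/0.75 = 15
Step 3: 50-fold → factor 50
Step 4: 20-fold → factor 20
Step 5: 2 mL brought to 20 mL → factor 20/2 = 10
Step 6: 500 μL + 500 μL = 1000 μL total → factor 1000/500 = 2
Overall dilution factor = 16 × 15 × 50 × 20 × 10 × 2 = 4.8 × 10^6
Stock = 8.33 × 10^-7 μM × 4.8 × 10^6 = 4.00 μM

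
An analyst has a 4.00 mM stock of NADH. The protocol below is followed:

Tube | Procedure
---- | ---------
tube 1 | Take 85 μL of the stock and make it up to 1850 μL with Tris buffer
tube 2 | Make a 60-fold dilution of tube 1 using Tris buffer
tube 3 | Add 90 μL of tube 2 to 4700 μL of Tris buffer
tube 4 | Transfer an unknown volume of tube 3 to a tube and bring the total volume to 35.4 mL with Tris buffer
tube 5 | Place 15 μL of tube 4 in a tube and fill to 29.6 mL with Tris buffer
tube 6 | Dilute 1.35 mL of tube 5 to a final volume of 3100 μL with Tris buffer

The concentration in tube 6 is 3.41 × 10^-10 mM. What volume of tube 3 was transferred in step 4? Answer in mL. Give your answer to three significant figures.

0.950 mL

Step 1: 85 μL brought to 1850 μL → factor 1850/85 = 21.765
Step 2: 60-fold → factor 60
Step 3: 90 μL + 4700 μL = 4790 μL total → factor 4790/90 = 53.222
Step 4: v brought to 35.4 mL → factor = 35.4 mL/v
Step 5: 15 μL brought to 29.6 mL → factor 29600/15 = 1973.3
Step 6: 1.35 mL brought to 3100 μL → factor 3.1/1.35 = 2.2963
Product of known-step factors = 3.1494 × 10^8
Overall factor = 4.00 mM / (3.41 × 10^-10 mM) = 1.173 × 10^10
Step-4 factor = 1.173 × 10^10 / 3.1494 × 10^8 = 37.246
v = 35.4 mL / 37.246 = 0.950 mL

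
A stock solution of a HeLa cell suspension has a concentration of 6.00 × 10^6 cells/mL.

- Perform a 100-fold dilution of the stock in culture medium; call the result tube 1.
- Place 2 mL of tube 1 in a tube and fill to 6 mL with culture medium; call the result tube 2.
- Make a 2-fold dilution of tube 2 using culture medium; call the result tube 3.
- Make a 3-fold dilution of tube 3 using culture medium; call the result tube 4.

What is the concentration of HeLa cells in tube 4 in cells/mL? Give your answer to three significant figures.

Step 1: 100-fold → factor 100
Step 2: 2 mL brought to 6 mL → factor 6/2 = 3
Step 3: 2-fold → factor 2
Step 4: 3-fold → factor 3
Overall dilution factor = 100 × 3 × 2 × 3 = 1800
Final = 6.00 × 10^6 cells/mL / 1800 = 3.33 × 10^3 cells/mL

3.33 × 10^3 cells/mL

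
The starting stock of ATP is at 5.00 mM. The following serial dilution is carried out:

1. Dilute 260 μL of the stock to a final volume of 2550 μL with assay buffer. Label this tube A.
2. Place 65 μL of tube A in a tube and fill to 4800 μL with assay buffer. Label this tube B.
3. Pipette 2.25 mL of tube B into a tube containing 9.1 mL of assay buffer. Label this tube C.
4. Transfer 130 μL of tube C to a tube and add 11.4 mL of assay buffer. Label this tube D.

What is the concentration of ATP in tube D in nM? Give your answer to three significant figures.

15.4 nM

Step 1: 260 μL brought to 2550 μL → factor 2550/260 = 9.8077
Step 2: 65 μL brought to 4800 μL → factor 4800/65 = 73.846
Step 3: 2.25 mL + 9.1 mL = 11.35 mL total → factor 11.35/2.25 = 5.0444
Step 4: 130 μL + 11.4 mL = 11530 μL total → factor 11530/130 = 88.692
Overall dilution factor = 9.8077 × 73.846 × 5.0444 × 88.692 = 3.2404 × 10^5
Final = 5.00 mM / 3.2404 × 10^5 = 1.543 × 10^-5 mM = 15.4 nM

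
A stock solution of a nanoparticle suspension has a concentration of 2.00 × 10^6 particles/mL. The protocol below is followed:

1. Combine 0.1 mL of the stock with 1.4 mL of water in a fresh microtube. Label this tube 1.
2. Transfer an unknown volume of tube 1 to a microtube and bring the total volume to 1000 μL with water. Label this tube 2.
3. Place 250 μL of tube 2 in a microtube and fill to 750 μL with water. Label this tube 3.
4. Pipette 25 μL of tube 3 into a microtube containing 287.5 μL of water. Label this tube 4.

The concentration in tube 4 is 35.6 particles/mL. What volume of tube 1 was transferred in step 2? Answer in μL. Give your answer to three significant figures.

10.0 μL

Step 1: 0.1 mL + 1.4 mL = 1.5 mL total → factor 1.5/0.1 = 15
Step 2: v brought to 1000 μL → factor = 1000 μL/v
Step 3: 250 μL brought to 750 μL → factor 750/250 = 3
Step 4: 25 μL + 287.5 μL = 312.5 μL total → factor 312.5/25 = 12.5
Product of known-step factors = 562.5
Overall factor = 2.00 × 10^6 particles/mL / (35.6 particles/mL) = 56180
Step-2 factor = 56180 / 562.5 = 99.875
v = 1000 μL / 99.875 = 10.0 μL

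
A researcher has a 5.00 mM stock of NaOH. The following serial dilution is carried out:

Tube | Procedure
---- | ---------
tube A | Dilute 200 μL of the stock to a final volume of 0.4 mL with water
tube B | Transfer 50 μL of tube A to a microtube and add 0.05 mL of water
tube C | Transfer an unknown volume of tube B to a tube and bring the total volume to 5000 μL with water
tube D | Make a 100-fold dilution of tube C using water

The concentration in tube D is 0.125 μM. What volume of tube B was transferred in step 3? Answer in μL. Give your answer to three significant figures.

Step 1: 200 μL brought to 0.4 mL → factor 400/200 = 2
Step 2: 50 μL + 0.05 mL = 100 μL total → factor 100/50 = 2
Step 3: v brought to 5000 μL → factor = 5000 μL/v
Step 4: 100-fold → factor 100
Product of known-step factors = 400
Overall factor = 5.00 mM / (0.125 μM) = 40000
Step-3 factor = 40000 / 400 = 100
v = 5000 μL / 100 = 50.0 μL

50.0 μL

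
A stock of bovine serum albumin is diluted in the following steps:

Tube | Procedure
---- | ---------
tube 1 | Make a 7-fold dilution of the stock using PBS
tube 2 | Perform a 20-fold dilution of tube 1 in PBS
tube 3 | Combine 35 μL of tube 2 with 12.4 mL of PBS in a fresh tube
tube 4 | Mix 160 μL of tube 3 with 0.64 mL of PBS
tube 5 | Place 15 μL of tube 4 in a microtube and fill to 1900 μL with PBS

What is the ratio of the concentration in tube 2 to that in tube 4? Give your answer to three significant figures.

Step 1: 7-fold → factor 7
Step 2: 20-fold → factor 20
Step 3: 35 μL + 12.4 mL = 12435 μL total → factor 12435/35 = 355.29
Step 4: 160 μL + 0.64 mL = 800 μL total → factor 800/160 = 5
Dilution factor to tube 2 = 140; to tube 4 = 2.487 × 10^5
[tube 2]/[tube 4] = (factor to tube 4)/(factor to tube 2) = 2.487 × 10^5/140 = 1.78 × 10^3

1.78 × 10^3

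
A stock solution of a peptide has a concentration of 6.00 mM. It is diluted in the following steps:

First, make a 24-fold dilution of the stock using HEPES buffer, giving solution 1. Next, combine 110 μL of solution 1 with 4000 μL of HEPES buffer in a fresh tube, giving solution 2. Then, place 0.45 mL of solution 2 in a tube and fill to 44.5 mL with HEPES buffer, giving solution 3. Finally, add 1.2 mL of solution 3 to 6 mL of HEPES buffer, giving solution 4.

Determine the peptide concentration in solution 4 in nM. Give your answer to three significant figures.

11.3 nM

Step 1: 24-fold → factor 24
Step 2: 110 μL + 4000 μL = 4110 μL total → factor 4110/110 = 37.364
Step 3: 0.45 mL brought to 44.5 mL → factor 44.5/0.45 = 98.889
Step 4: 1.2 mL + 6 mL = 7.2 mL total → factor 7.2/1.2 = 6
Overall dilution factor = 24 × 37.364 × 98.889 × 6 = 5.3206 × 10^5
Final = 6.00 mM / 5.3206 × 10^5 = 1.128 × 10^-5 mM = 11.3 nM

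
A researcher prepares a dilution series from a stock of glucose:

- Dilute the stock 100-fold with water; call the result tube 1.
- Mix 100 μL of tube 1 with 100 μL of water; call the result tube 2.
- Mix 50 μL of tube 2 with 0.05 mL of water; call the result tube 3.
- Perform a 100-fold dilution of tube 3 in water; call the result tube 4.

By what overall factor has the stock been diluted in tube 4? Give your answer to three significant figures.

4.00 × 10^4

Step 1: 100-fold → factor 100
Step 2: 100 μL + 100 μL = 200 μL total → factor 200/100 = 2
Step 3: 50 μL + 0.05 mL = 100 μL total → factor 100/50 = 2
Step 4: 100-fold → factor 100
Overall dilution factor = 100 × 2 × 2 × 100 = 40000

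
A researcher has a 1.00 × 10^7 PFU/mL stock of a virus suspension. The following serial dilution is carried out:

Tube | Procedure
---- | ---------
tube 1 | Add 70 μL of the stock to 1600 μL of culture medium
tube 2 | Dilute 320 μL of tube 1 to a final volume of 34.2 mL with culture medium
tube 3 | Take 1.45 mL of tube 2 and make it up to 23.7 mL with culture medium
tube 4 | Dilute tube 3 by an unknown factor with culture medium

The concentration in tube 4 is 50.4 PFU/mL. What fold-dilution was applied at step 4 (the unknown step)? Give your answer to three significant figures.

Step 1: 70 μL + 1600 μL = 1670 μL total → factor 1670/70 = 23.857
Step 2: 320 μL brought to 34.2 mL → factor 34200/320 = 106.88
Step 3: 1.45 mL brought to 23.7 mL → factor 23.7/1.45 = 16.345
Step 4: unknown factor x
Product of known-step factors = 41675
Overall factor = 1.00 × 10^7 PFU/mL / (50.4 PFU/mL) = 1.9841 × 10^5
x = 1.9841 × 10^5 / 41675 = 4.76

4.76-fold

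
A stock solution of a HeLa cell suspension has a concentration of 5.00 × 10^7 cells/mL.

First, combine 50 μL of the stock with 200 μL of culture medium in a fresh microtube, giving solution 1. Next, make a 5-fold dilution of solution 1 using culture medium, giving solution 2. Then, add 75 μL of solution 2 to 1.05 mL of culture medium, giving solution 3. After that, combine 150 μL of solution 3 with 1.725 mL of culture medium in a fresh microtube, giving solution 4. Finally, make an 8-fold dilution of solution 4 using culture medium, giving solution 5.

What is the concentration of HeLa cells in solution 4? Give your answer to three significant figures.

Step 1: 50 μL + 200 μL = 250 μL total → factor 250/50 = 5
Step 2: 5-fold → factor 5
Step 3: 75 μL + 1.05 mL = 1125 μL total → factor 1125/75 = 15
Step 4: 150 μL + 1.725 mL = 1875 μL total → factor 1875/150 = 12.5
Dilution factor through solution 4 = 5 × 5 × 15 × 12.5 = 4687.5
[solution 4] = 5.00 × 10^7 cells/mL / 4687.5 = 1.07 × 10^4 cells/mL

1.07 × 10^4 cells/mL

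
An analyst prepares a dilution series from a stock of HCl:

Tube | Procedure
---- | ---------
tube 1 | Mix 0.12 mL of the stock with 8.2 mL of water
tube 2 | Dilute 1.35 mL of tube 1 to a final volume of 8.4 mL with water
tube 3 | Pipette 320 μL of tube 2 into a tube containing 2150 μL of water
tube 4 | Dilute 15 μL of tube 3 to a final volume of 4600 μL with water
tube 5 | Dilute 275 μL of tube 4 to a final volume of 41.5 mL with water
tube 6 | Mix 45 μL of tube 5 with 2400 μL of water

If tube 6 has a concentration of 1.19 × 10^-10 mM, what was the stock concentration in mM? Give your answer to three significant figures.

0.996 mM

Step 1: 0.12 mL + 8.2 mL = 8.32 mL total → factor 8.32/0.12 = 69.333
Step 2: 1.35 mL brought to 8.4 mL → factor 8.4/1.35 = 6.2222
Step 3: 320 μL + 2150 μL = 2470 μL total → factor 2470/320 = 7.7188
Step 4: 15 μL brought to 4600 μL → factor 4600/15 = 306.67
Step 5: 275 μL brought to 41.5 mL → factor 41500/275 = 150.91
Step 6: 45 μL + 2400 μL = 2445 μL total → factor 2445/45 = 54.333
Overall dilution factor = 69.333 × 6.2222 × 7.7188 × 306.67 × 150.91 × 54.333 = 8.373 × 10^9
Stock = 1.19 × 10^-10 mM × 8.373 × 10^9 = 0.996 mM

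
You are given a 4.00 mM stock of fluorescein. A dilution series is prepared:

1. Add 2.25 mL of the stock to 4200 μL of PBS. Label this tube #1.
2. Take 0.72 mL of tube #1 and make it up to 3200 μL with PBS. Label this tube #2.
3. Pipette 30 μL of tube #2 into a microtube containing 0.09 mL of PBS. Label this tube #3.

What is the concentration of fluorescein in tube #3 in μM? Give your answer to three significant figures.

78.5 μM

Step 1: 2.25 mL + 4200 μL = 6.45 mL total → factor 6.45/2.25 = 2.8667
Step 2: 0.72 mL brought to 3200 μL → factor 3.2/0.72 = 4.4444
Step 3: 30 μL + 0.09 mL = 120 μL total → factor 120/30 = 4
Overall dilution factor = 2.8667 × 4.4444 × 4 = 50.963
Final = 4.00 mM / 50.963 = 0.07849 mM = 78.5 μM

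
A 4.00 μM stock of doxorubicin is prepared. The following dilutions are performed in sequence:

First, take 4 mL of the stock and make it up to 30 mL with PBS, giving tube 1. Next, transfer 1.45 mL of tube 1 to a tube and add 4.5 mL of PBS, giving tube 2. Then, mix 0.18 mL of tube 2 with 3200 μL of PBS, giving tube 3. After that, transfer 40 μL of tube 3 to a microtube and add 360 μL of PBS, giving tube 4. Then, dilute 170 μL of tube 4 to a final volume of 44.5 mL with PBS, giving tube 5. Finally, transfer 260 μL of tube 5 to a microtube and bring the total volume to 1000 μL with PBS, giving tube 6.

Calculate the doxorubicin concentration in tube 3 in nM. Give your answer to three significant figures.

6.92 nM

Step 1: 4 mL brought to 30 mL → factor 30/4 = 7.5
Step 2: 1.45 mL + 4.5 mL = 5.95 mL total → factor 5.95/1.45 = 4.1034
Step 3: 0.18 mL + 3200 μL = 3.38 mL total → factor 3.38/0.18 = 18.778
Dilution factor through tube 3 = 7.5 × 4.1034 × 18.778 = 577.9
[tube 3] = 4.00 μM / 577.9 = 0.006922 μM = 6.92 nM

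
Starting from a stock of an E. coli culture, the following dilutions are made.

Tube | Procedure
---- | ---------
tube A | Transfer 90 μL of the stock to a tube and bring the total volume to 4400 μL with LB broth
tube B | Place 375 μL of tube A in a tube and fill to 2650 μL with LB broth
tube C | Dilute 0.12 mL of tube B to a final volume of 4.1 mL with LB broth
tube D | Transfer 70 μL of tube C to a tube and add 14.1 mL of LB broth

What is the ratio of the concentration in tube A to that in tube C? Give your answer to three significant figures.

Step 1: 90 μL brought to 4400 μL → factor 4400/90 = 48.889
Step 2: 375 μL brought to 2650 μL → factor 2650/375 = 7.0667
Step 3: 0.12 mL brought to 4.1 mL → factor 4.1/0.12 = 34.167
Dilution factor to tube A = 48.889; to tube C = 11804
[tube A]/[tube C] = (factor to tube C)/(factor to tube A) = 11804/48.889 = 241

241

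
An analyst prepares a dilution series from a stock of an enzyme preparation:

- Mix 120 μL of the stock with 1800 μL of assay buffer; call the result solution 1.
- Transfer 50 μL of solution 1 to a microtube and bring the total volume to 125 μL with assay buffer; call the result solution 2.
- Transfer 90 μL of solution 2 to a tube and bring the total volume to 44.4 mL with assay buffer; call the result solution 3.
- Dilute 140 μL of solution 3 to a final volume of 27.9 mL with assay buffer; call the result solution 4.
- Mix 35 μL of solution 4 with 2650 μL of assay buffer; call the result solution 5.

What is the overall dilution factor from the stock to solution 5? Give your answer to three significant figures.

Step 1: 120 μL + 1800 μL = 1920 μL total → factor 1920/120 = 16
Step 2: 50 μL brought to 125 μL → factor 125/50 = 2.5
Step 3: 90 μL brought to 44.4 mL → factor 44400/90 = 493.33
Step 4: 140 μL brought to 27.9 mL → factor 27900/140 = 199.29
Step 5: 35 μL + 2650 μL = 2685 μL total → factor 2685/35 = 76.714
Overall dilution factor = 16 × 2.5 × 493.33 × 199.29 × 76.714 = 3.0168 × 10^8

3.02 × 10^8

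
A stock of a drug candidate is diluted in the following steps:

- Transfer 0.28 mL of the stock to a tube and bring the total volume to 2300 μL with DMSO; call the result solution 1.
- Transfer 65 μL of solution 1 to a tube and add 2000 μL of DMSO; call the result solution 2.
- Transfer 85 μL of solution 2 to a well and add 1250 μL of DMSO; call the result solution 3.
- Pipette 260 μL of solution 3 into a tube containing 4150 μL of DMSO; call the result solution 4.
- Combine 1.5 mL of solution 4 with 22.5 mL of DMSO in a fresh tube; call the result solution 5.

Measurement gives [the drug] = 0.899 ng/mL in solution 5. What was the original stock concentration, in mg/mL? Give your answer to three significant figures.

Step 1: 0.28 mL brought to 2300 μL → factor 2.3/0.28 = 8.2143
Step 2: 65 μL + 2000 μL = 2065 μL total → factor 2065/65 = 31.769
Step 3: 85 μL + 1250 μL = 1335 μL total → factor 1335/85 = 15.706
Step 4: 260 μL + 4150 μL = 4410 μL total → factor 4410/260 = 16.962
Step 5: 1.5 mL + 22.5 mL = 24 mL total → factor 24/1.5 = 16
Overall dilution factor = 8.2143 × 31.769 × 15.706 × 16.962 × 16 = 1.1123 × 10^6
Stock = 0.899 ng/mL × 1.1123 × 10^6 = 1.000 × 10^6 ng/mL = 1.00 mg/mL

1.00 mg/mL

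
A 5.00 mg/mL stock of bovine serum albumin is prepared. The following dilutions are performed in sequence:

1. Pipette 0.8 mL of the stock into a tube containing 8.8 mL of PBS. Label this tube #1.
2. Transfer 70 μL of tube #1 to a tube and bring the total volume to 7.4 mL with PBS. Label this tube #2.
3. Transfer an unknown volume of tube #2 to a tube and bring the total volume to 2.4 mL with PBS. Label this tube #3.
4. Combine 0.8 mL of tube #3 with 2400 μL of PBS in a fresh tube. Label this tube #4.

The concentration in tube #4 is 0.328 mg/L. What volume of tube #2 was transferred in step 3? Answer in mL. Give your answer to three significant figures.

Step 1: 0.8 mL + 8.8 mL = 9.6 mL total → factor 9.6/0.8 = 12
Step 2: 70 μL brought to 7.4 mL → factor 7400/70 = 105.71
Step 3: v brought to 2.4 mL → factor = 2.4 mL/v
Step 4: 0.8 mL + 2400 μL = 3.2 mL total → factor 3.2/0.8 = 4
Product of known-step factors = 5074.3
Overall factor = 5.00 mg/mL / (0.328 mg/L) = 15244
Step-3 factor = 15244 / 5074.3 = 3.0041
v = 2.4 mL / 3.0041 = 0.799 mL

0.799 mL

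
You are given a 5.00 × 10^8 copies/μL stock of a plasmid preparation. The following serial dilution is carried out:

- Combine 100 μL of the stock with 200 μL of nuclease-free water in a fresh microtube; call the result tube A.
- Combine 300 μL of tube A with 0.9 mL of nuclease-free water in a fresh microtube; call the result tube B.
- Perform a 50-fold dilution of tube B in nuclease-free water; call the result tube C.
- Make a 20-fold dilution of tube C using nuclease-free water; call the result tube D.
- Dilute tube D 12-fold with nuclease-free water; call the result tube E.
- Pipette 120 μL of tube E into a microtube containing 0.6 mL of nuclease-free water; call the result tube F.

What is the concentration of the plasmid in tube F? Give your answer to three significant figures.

579 copies/μL

Step 1: 100 μL + 200 μL = 300 μL total → factor 300/100 = 3
Step 2: 300 μL + 0.9 mL = 1200 μL total → factor 1200/300 = 4
Step 3: 50-fold → factor 50
Step 4: 20-fold → factor 20
Step 5: 12-fold → factor 12
Step 6: 120 μL + 0.6 mL = 720 μL total → factor 720/120 = 6
Overall dilution factor = 3 × 4 × 50 × 20 × 12 × 6 = 8.64 × 10^5
Final = 5.00 × 10^8 copies/μL / 8.64 × 10^5 = 579 copies/μL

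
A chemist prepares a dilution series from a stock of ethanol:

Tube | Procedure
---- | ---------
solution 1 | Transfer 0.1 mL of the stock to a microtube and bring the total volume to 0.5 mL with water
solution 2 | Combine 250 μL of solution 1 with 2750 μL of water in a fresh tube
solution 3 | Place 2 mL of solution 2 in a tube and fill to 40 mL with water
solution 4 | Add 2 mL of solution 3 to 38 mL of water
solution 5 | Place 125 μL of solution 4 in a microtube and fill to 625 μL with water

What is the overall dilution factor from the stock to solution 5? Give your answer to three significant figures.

1.20 × 10^5

Step 1: 0.1 mL brought to 0.5 mL → factor 0.5/0.1 = 5
Step 2: 250 μL + 2750 μL = 3000 μL total → factor 3000/250 = 12
Step 3: 2 mL brought to 40 mL → factor 40/2 = 20
Step 4: 2 mL + 38 mL = 40 mL total → factor 40/2 = 20
Step 5: 125 μL brought to 625 μL → factor 625/125 = 5
Overall dilution factor = 5 × 12 × 20 × 20 × 5 = 1.2 × 10^5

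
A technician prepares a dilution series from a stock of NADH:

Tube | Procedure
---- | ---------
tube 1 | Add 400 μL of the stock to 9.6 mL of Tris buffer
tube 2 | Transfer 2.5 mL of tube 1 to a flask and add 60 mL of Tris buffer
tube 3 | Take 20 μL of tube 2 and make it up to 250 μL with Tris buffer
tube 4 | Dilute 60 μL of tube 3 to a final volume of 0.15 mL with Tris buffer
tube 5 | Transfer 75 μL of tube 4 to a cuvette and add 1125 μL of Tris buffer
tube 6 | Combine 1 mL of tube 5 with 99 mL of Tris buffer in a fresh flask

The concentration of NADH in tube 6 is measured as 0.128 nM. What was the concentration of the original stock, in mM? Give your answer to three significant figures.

4.00 mM

Step 1: 400 μL + 9.6 mL = 10000 μL total → factor 10000/400 = 25
Step 2: 2.5 mL + 60 mL = 62.5 mL total → factor 62.5/2.5 = 25
Step 3: 20 μL brought to 250 μL → factor 250/20 = 12.5
Step 4: 60 μL brought to 0.15 mL → factor 150/60 = 2.5
Step 5: 75 μL + 1125 μL = 1200 μL total → factor 1200/75 = 16
Step 6: 1 mL + 99 mL = 100 mL total → factor 100/1 = 100
Overall dilution factor = 25 × 25 × 12.5 × 2.5 × 16 × 100 = 3.125 × 10^7
Stock = 0.128 nM × 3.125 × 10^7 = 4.000 × 10^6 nM = 4.00 mM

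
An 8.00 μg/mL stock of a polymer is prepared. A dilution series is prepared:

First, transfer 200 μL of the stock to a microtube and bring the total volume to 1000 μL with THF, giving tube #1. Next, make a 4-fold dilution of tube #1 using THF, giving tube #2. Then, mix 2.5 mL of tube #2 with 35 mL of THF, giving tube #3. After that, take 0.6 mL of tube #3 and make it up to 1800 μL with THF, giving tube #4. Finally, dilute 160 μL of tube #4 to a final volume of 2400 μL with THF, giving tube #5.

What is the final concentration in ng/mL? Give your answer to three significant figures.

Step 1: 200 μL brought to 1000 μL → factor 1000/200 = 5
Step 2: 4-fold → factor 4
Step 3: 2.5 mL + 35 mL = 37.5 mL total → factor 37.5/2.5 = 15
Step 4: 0.6 mL brought to 1800 μL → factor 1.8/0.6 = 3
Step 5: 160 μL brought to 2400 μL → factor 2400/160 = 15
Overall dilution factor = 5 × 4 × 15 × 3 × 15 = 13500
Final = 8.00 μg/mL / 13500 = 0.0005926 μg/mL = 0.593 ng/mL

0.593 ng/mL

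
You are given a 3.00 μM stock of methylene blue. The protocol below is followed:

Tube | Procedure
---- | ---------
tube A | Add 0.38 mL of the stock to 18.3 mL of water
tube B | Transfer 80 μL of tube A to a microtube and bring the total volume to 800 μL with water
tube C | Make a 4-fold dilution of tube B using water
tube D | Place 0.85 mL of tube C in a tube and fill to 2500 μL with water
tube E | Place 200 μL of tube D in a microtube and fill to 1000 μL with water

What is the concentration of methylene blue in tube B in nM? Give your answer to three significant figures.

6.10 nM

Step 1: 0.38 mL + 18.3 mL = 18.68 mL total → factor 18.68/0.38 = 49.158
Step 2: 80 μL brought to 800 μL → factor 800/80 = 10
Dilution factor through tube B = 49.158 × 10 = 491.58
[tube B] = 3.00 μM / 491.58 = 0.006103 μM = 6.10 nM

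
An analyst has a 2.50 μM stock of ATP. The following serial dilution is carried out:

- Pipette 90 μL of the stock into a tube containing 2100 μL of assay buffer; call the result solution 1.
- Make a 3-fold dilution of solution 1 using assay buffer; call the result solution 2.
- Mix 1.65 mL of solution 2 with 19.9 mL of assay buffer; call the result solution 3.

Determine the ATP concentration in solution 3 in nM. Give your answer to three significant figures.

Step 1: 90 μL + 2100 μL = 2190 μL total → factor 2190/90 = 24.333
Step 2: 3-fold → factor 3
Step 3: 1.65 mL + 19.9 mL = 21.55 mL total → factor 21.55/1.65 = 13.061
Overall dilution factor = 24.333 × 3 × 13.061 = 953.42
Final = 2.50 μM / 953.42 = 0.002622 μM = 2.62 nM

2.62 nM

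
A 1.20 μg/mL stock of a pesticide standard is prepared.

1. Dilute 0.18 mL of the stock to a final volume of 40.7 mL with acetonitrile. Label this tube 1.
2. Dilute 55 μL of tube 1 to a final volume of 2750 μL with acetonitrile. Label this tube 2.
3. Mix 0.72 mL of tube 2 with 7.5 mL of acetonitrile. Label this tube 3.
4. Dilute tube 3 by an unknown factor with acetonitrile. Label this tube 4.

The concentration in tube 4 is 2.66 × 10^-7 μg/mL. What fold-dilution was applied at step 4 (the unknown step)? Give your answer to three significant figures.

35.0-fold

Step 1: 0.18 mL brought to 40.7 mL → factor 40.7/0.18 = 226.11
Step 2: 55 μL brought to 2750 μL → factor 2750/55 = 50
Step 3: 0.72 mL + 7.5 mL = 8.22 mL total → factor 8.22/0.72 = 11.417
Step 4: unknown factor x
Product of known-step factors = 1.2907 × 10^5
Overall factor = 1.20 μg/mL / (2.66 × 10^-7 μg/mL) = 4.5113 × 10^6
x = 4.5113 × 10^6 / 1.2907 × 10^5 = 35.0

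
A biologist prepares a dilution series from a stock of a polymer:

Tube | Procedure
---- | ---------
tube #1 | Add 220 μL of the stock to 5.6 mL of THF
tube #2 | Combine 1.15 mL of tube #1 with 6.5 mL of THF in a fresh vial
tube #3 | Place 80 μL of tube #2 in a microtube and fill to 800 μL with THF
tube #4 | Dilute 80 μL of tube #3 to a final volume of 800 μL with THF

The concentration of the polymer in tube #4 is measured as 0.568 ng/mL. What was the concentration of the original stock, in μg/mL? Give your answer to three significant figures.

Step 1: 220 μL + 5.6 mL = 5820 μL total → factor 5820/220 = 26.455
Step 2: 1.15 mL + 6.5 mL = 7.65 mL total → factor 7.65/1.15 = 6.6522
Step 3: 80 μL brought to 800 μL → factor 800/80 = 10
Step 4: 80 μL brought to 800 μL → factor 800/80 = 10
Overall dilution factor = 26.455 × 6.6522 × 10 × 10 = 17598
Stock = 0.568 ng/mL × 17598 = 9996 ng/mL = 10.0 μg/mL

10.0 μg/mL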